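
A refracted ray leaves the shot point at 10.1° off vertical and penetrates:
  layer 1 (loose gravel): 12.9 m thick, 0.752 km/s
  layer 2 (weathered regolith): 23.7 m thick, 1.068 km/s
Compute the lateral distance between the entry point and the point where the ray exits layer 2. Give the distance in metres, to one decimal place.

Apply Snell's law at each interface; in layer i the horizontal offset is hᵢ·tan θᵢ.
Layer 1: θ = 10.10°; offset = 12.9·tan 10.10° = 2.298 m.
Layer 2: sin θ = 1.068·sin 10.1°/0.752 = 0.2491, θ = 14.42°; offset = 23.7·tan 14.42° = 6.095 m.
Σ offsets = 8.393 m.

8.4 m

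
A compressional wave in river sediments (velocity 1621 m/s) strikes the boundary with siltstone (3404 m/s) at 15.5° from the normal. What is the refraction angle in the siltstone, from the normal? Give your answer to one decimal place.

Snell's law: sin θ₂ = (V₂/V₁)·sin θ₁ = (3404/1621)·sin 15.5° = 0.5612.
θ₂ = sin⁻¹(0.5612) = 34.14° (from vertical).

34.1°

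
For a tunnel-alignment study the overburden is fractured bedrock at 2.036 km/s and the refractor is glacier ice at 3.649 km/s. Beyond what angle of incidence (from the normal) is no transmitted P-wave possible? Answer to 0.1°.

33.9°

At critical incidence the refracted ray runs along the interface (θ₂ = 90°), so sin θ_c = V₁/V₂.
θ_c = arcsin(2.036/3.649) = arcsin 0.5580 = 33.91°.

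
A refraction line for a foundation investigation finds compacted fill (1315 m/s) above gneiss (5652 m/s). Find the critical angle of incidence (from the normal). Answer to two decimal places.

At critical incidence the refracted ray runs along the interface (θ₂ = 90°), so sin θ_c = V₁/V₂.
θ_c = arcsin(1315/5652) = arcsin 0.2327 = 13.45°.

13.45°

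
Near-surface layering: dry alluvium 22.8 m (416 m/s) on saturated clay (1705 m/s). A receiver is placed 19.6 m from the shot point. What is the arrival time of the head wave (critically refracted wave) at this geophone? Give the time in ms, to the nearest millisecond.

118 ms

t = x/V₂ + 2h·√(V₂²−V₁²)/(V₁V₂).
√(V₂²−V₁²) = √(1705²−416²) = 1653.5 m/s; delay term = 2·22.8·1653.5/(416·1705) = 0.10630 s.
t = 19.6/1705 + 0.10630 = 0.11780 s.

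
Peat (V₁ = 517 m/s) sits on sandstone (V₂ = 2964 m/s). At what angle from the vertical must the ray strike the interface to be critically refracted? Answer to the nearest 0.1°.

Critical incidence: sin θ_c = V₁/V₂ = 517/2964 = 0.1744.
θ_c = arcsin 0.1744 = 10.05°.

10.0°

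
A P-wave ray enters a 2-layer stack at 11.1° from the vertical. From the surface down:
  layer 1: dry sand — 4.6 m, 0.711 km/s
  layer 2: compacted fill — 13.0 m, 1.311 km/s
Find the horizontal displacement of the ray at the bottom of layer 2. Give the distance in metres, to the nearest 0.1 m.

5.8 m

p = sin θ₁/V₁ = sin 11.1°/0.711 = 2.7078e-01 s/km is conserved through the stack.
Layer 1: θ = 11.10°; offset = 4.6·tan 11.10° = 0.902 m.
Layer 2: sin θ = p·1.311 = 0.3550 → θ = 20.79°; offset = 13.0·tan 20.79° = 4.936 m.
Total horizontal offset = 5.839 m.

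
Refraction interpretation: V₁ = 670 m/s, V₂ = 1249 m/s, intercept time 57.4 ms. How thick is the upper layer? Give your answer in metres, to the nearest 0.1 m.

22.8 m

θ_c = arcsin(670/1249) = 32.44°; cos θ_c = 0.8439.
tᵢ = 2h cos θ_c/V₁ ⇒ h = tᵢ·V₁/(2 cos θ_c) = 0.0574·670/(2·0.8439) = 22.78 m.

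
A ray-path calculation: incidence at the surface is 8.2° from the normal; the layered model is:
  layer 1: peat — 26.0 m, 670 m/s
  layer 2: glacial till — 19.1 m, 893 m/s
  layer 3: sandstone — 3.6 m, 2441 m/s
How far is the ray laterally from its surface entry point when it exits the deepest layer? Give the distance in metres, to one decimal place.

9.6 m

Ray parameter p = sin 8.2° / 670 m/s = 2.1288e-04 s/m.
Layer 1: θ = 8.20°; offset = 26.0·tan 8.20° = 3.747 m.
Layer 2: sin θ = p·893 = 0.1901 → θ = 10.96°; offset = 19.1·tan 10.96° = 3.698 m.
Layer 3: sin θ = p·2441 = 0.5196 → θ = 31.31°; offset = 3.6·tan 31.31° = 2.190 m.
Total horizontal offset = 9.635 m.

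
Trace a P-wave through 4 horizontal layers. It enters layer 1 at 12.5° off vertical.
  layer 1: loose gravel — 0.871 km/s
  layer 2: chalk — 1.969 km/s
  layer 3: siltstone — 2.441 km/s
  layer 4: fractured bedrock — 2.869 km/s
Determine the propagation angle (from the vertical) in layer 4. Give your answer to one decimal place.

45.5°

Snell's law across each interface conserves sin θ / V, so sin θ_4 = V_4·sin θ₁/V₁.
sin θ_4 = 2.869 × sin 12.5° / 0.871 = 0.7129.
θ_4 = 45.47° from the vertical.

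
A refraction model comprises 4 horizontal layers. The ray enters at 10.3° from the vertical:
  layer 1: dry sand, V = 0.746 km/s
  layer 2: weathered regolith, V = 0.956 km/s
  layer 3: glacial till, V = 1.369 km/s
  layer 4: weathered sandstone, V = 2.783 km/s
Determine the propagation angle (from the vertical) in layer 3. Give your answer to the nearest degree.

19°

Snell's law across each interface conserves sin θ / V, so sin θ_3 = V_3·sin θ₁/V₁.
sin θ_3 = 1.369 × sin 10.3° / 0.746 = 0.3281.
θ_3 = 19.15° from the vertical.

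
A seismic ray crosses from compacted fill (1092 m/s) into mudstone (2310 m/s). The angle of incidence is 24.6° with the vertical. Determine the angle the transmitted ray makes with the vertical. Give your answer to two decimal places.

sin θ₁/V₁ = sin θ₂/V₂ ⇒ sin θ₂ = 2310·sin 24.6°/1092 = 2310·0.4163/1092 = 0.8806.
θ₂ = sin⁻¹(0.8806) = 61.71° (from vertical).

61.71°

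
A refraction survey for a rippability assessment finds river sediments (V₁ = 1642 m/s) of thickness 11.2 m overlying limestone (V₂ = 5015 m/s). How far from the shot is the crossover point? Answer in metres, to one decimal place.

x_cross = 2h·√((V₂+V₁)/(V₂−V₁)).
(V₂+V₁)/(V₂−V₁) = (5015+1642)/(5015−1642) = 1.9736; √ = 1.4049.
x_cross = 2·11.2·1.4049 = 31.47 m.

31.5 m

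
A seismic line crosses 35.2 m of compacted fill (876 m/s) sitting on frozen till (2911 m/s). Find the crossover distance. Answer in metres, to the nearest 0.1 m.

θ_c = arcsin(876/2911) = 17.51°, so cos θ_c = 0.9536 and tᵢ = 2h cos θ_c/V₁ = 0.0766 s.
At crossover x/V₁ = x/V₂ + tᵢ ⇒ x = tᵢ/(1/V₁ − 1/V₂) = 0.07664/(1.1416e-03 − 3.4352e-04) = 96.04 m.

96.0 m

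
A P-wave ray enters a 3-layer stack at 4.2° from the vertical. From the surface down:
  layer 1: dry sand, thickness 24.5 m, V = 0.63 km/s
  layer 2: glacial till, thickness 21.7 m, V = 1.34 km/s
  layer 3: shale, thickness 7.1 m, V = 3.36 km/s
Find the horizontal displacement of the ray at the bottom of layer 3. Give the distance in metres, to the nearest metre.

Apply Snell's law at each interface; in layer i the horizontal offset is hᵢ·tan θᵢ.
Layer 1: θ = 4.20°; offset = 24.5·tan 4.20° = 1.799 m.
Layer 2: sin θ = 1.34·sin 4.2°/0.63 = 0.1558, θ = 8.96°; offset = 21.7·tan 8.96° = 3.422 m.
Layer 3: sin θ = 3.36·sin 4.2°/0.63 = 0.3906, θ = 22.99°; offset = 7.1·tan 22.99° = 3.013 m.
Total horizontal offset = 8.234 m.

8 m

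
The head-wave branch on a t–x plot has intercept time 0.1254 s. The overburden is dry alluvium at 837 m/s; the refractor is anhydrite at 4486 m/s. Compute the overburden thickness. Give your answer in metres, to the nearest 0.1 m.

53.4 m

h = tᵢ·V₁·V₂ / (2·√(V₂²−V₁²)).
√(V₂²−V₁²) = √(4486² − 837²) = 4407.2 m/s.
h = 0.1254 s × 837 × 4486 / (2 × 4407.2) = 53.42 m.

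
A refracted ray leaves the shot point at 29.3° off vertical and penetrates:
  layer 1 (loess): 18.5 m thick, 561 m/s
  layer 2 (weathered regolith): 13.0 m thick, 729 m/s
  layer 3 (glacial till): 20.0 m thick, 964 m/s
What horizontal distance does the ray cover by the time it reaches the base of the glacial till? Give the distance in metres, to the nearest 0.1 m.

Apply Snell's law at each interface; in layer i the horizontal offset is hᵢ·tan θᵢ.
Layer 1: θ = 29.30°; offset = 18.5·tan 29.30° = 10.382 m.
Layer 2: sin θ = 729·sin 29.3°/561 = 0.6359, θ = 39.49°; offset = 13.0·tan 39.49° = 10.712 m.
Layer 3: sin θ = 964·sin 29.3°/561 = 0.8409, θ = 57.24°; offset = 20.0·tan 57.24° = 31.080 m.
Summing the layer offsets gives 52.174 m.

52.2 m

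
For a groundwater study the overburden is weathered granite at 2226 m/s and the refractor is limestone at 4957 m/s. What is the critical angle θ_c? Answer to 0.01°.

26.68°

At critical incidence the refracted ray runs along the interface (θ₂ = 90°), so sin θ_c = V₁/V₂.
θ_c = arcsin(2226/4957) = arcsin 0.4491 = 26.68°.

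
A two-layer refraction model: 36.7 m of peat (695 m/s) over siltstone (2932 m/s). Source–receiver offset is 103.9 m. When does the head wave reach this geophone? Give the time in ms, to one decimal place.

138.0 ms

t = x/V₂ + 2h·√(V₂²−V₁²)/(V₁V₂).
√(V₂²−V₁²) = √(2932²−695²) = 2848.4 m/s; delay term = 2·36.7·2848.4/(695·2932) = 0.10260 s.
t = 103.9/2932 + 0.10260 = 0.13804 s.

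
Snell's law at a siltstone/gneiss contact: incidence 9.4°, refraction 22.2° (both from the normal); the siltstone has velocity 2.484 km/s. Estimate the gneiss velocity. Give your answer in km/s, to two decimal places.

5.75 km/s

Snell's law: sin 9.4°/V₁ = sin 22.2°/V₂.
V₂ = V₁·sin 22.2°/sin 9.4° = 2.484 × 2.3134 = 5.75 km/s.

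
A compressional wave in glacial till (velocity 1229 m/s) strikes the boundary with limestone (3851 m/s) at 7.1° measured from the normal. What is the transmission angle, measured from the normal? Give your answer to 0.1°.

Snell's law: sin θ₂ = (V₂/V₁)·sin θ₁ = (3851/1229)·sin 7.1° = 0.3873.
θ₂ = sin⁻¹(0.3873) = 22.79° (from vertical).

22.8°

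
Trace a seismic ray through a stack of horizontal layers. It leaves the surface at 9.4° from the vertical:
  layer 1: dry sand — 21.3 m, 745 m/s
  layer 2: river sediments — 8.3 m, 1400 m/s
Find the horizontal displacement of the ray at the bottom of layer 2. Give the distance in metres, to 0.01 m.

6.20 m

Apply Snell's law at each interface; in layer i the horizontal offset is hᵢ·tan θᵢ.
Layer 1: θ = 9.40°; offset = 21.3·tan 9.40° = 3.5262 m.
Layer 2: sin θ = 1400·sin 9.4°/745 = 0.3069, θ = 17.87°; offset = 8.3·tan 17.87° = 2.6766 m.
Σ offsets = 6.2028 m.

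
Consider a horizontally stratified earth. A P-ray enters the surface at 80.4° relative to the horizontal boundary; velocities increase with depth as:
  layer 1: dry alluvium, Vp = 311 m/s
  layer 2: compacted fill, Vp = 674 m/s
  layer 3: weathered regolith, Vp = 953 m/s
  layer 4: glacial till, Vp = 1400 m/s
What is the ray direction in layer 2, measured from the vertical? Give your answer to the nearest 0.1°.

21.2°

From the normal: θ₁ = 90° − 80.4° = 9.6°.
Snell's law across each interface conserves sin θ / V, so sin θ_2 = V_2·sin θ₁/V₁.
sin θ_2 = 674 × sin 9.6° / 311 = 0.3614.
θ_2 = arcsin 0.3614 = 21.19°.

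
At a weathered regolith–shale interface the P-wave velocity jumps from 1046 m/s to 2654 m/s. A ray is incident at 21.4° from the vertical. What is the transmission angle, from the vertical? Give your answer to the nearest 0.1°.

67.8°

sin θ₁/V₁ = sin θ₂/V₂ ⇒ sin θ₂ = 2654·sin 21.4°/1046 = 2654·0.3649/1046 = 0.9258.
θ₂ = sin⁻¹(0.9258) = 67.79° (from vertical).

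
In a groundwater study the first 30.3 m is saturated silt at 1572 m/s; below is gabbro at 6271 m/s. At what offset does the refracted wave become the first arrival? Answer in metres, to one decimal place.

θ_c = arcsin(1572/6271) = 14.52°, so cos θ_c = 0.9681 and tᵢ = 2h cos θ_c/V₁ = 0.0373 s.
At crossover x/V₁ = x/V₂ + tᵢ ⇒ x = tᵢ/(1/V₁ − 1/V₂) = 0.03732/(6.3613e-04 − 1.5946e-04) = 78.29 m.

78.3 m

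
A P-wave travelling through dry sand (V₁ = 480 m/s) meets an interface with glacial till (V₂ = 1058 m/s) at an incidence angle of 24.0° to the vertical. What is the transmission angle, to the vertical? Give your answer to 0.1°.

Snell's law: sin θ₂ = (V₂/V₁)·sin θ₁ = (1058/480)·sin 24.0° = 0.8965.
θ₂ = sin⁻¹(0.8965) = 63.70° (from vertical).

63.7°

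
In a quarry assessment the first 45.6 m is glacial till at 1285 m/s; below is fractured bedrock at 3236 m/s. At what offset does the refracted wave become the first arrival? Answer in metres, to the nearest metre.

139 m

x_cross = 2h·√((V₂+V₁)/(V₂−V₁)).
(V₂+V₁)/(V₂−V₁) = (3236+1285)/(3236−1285) = 2.3173; √ = 1.5223.
x_cross = 2·45.6·1.5223 = 138.83 m.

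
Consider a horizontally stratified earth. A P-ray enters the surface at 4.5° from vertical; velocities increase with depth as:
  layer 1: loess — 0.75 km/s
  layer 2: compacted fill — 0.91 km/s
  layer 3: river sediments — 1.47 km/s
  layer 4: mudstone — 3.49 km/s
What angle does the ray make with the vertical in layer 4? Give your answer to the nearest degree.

21°

Snell's law across each interface conserves sin θ / V, so sin θ_4 = V_4·sin θ₁/V₁.
sin θ_4 = 3.49 × sin 4.5° / 0.75 = 0.3651.
θ_4 = 21.41° from the vertical.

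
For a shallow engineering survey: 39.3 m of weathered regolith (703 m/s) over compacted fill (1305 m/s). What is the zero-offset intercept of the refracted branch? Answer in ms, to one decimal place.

tᵢ = 2h·√(V₂²−V₁²)/(V₁V₂).
√(V₂²−V₁²) = √(1305²−703²) = 1099.5 m/s.
tᵢ = 2·39.3·1099.5/(703·1305) = 0.09420 s.

94.2 ms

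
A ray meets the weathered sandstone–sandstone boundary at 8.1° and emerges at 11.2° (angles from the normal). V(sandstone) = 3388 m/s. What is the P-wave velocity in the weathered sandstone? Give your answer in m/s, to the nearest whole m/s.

Snell's law: sin 8.1°/V₁ = sin 11.2°/V₂.
V₁ = V₂·sin 8.1°/sin 11.2° = 3388 × 0.7254 = 2457.72 m/s.

2458 m/s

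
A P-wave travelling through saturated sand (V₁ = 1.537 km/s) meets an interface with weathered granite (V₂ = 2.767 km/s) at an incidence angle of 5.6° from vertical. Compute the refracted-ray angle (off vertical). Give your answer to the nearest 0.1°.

10.1°

Snell's law: sin θ₂ = (V₂/V₁)·sin θ₁ = (2.767/1.537)·sin 5.6° = 0.1757.
θ₂ = arcsin 0.1757 = 10.12° from the normal.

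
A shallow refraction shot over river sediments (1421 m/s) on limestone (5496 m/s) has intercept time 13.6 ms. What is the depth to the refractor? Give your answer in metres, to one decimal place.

10.0 m

h = tᵢ·V₁·V₂ / (2·√(V₂²−V₁²)).
√(V₂²−V₁²) = √(5496² − 1421²) = 5309.1 m/s.
h = 0.0136 s × 1421 × 5496 / (2 × 5309.1) = 10.00 m.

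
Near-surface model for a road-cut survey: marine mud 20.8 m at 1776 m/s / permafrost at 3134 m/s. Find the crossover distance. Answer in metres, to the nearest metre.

θ_c = arcsin(1776/3134) = 34.52°, so cos θ_c = 0.8239 and tᵢ = 2h cos θ_c/V₁ = 0.0193 s.
At crossover x/V₁ = x/V₂ + tᵢ ⇒ x = tᵢ/(1/V₁ − 1/V₂) = 0.01930/(5.6306e-04 − 3.1908e-04) = 79.10 m.

79 m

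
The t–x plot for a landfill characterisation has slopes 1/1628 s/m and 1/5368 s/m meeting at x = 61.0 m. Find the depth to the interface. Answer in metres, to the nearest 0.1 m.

22.3 m

x_cross = 2h·√((V₂+V₁)/(V₂−V₁)) → h = x_cross / (2·√((V₂+V₁)/(V₂−V₁))).
√((V₂+V₁)/(V₂−V₁)) = √((5368+1628)/(5368−1628)) = 1.3677.
h = 61.0 / (2·1.3677) = 22.30 m.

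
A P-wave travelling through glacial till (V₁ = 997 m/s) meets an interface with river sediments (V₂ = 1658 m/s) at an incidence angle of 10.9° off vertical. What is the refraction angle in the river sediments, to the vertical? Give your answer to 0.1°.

Snell's law: sin θ₂ = (V₂/V₁)·sin θ₁ = (1658/997)·sin 10.9° = 0.3145.
θ₂ = arcsin 0.3145 = 18.33° from the normal.

18.3°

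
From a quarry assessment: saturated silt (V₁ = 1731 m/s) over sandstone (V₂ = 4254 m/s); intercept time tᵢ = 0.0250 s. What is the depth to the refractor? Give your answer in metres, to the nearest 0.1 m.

θ_c = arcsin(1731/4254) = 24.01°; cos θ_c = 0.9135.
tᵢ = 2h cos θ_c/V₁ ⇒ h = tᵢ·V₁/(2 cos θ_c) = 0.025·1731/(2·0.9135) = 23.69 m.

23.7 m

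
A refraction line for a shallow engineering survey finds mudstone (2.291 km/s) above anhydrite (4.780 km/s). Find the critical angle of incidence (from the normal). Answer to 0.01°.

At critical incidence the refracted ray runs along the interface (θ₂ = 90°), so sin θ_c = V₁/V₂.
θ_c = arcsin(2.291/4.780) = arcsin 0.4793 = 28.64°.

28.64°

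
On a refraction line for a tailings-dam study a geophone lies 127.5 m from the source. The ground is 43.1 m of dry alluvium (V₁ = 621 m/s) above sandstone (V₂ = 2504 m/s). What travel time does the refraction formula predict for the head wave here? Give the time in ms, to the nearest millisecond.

θ_c = arcsin(V₁/V₂) = arcsin(621/2504) = 14.36°, cos θ_c = 0.9688.
Intercept time tᵢ = 2h cos θ_c / V₁ = 2·43.1·0.9688/621 = 0.13447 s.
t = x/V₂ + tᵢ = 127.5/2504 + 0.13447 = 0.18539 s.

185 ms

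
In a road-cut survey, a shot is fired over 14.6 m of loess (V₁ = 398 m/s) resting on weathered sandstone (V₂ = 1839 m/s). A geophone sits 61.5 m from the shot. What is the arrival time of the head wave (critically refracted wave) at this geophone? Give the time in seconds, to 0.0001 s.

θ_c = arcsin(V₁/V₂) = arcsin(398/1839) = 12.50°, cos θ_c = 0.9763.
Intercept time tᵢ = 2h cos θ_c / V₁ = 2·14.6·0.9763/398 = 0.07163 s.
t = x/V₂ + tᵢ = 61.5/1839 + 0.07163 = 0.10507 s.

0.1051 s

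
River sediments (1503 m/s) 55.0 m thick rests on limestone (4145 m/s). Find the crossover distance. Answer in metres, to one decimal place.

160.8 m

x_cross = 2h·√((V₂+V₁)/(V₂−V₁)).
(V₂+V₁)/(V₂−V₁) = (4145+1503)/(4145−1503) = 2.1378; √ = 1.4621.
x_cross = 2·55.0·1.4621 = 160.83 m.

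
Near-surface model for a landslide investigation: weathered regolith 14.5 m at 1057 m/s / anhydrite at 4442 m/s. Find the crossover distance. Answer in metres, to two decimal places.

36.96 m

θ_c = arcsin(1057/4442) = 13.77°, so cos θ_c = 0.9713 and tᵢ = 2h cos θ_c/V₁ = 0.0266 s.
At crossover x/V₁ = x/V₂ + tᵢ ⇒ x = tᵢ/(1/V₁ − 1/V₂) = 0.02665/(9.4607e-04 − 2.2512e-04) = 36.96 m.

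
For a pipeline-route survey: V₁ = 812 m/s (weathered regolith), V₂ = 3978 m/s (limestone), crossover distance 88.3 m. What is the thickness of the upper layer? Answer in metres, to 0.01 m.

35.89 m

x_cross = 2h·√((V₂+V₁)/(V₂−V₁)) → h = x_cross / (2·√((V₂+V₁)/(V₂−V₁))).
√((V₂+V₁)/(V₂−V₁)) = √((3978+812)/(3978−812)) = 1.2300.
h = 88.3 / (2·1.2300) = 35.89 m.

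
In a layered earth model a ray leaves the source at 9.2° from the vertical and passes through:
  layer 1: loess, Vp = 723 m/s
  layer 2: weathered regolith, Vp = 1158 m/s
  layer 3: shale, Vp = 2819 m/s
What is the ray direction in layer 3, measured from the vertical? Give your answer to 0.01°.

38.56°

Snell's law across each interface conserves sin θ / V, so sin θ_3 = V_3·sin θ₁/V₁.
sin θ_3 = 2819 × sin 9.2° / 723 = 0.6234.
θ_3 = arcsin 0.6234 = 38.56°.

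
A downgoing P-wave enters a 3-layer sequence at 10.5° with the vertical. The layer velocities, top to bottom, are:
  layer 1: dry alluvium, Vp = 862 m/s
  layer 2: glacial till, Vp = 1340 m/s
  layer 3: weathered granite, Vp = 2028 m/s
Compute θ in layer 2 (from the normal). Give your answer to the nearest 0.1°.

Ray parameter p = sin 10.5° / 862 = 2.1141e-04 s/m.
sin θ_2 = p·V_2 = 2.1141e-04 × 1340 = 0.2833.
θ_2 = arcsin 0.2833 = 16.46°.

16.5°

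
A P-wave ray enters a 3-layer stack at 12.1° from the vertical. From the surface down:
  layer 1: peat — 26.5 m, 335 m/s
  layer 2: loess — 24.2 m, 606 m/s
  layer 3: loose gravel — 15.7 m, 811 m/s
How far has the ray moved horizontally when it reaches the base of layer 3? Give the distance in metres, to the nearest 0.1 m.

p = sin θ₁/V₁ = sin 12.1°/335 = 6.2573e-04 s/m is conserved through the stack.
Layer 1: θ = 12.10°; offset = 26.5·tan 12.10° = 5.681 m.
Layer 2: sin θ = p·606 = 0.3792 → θ = 22.28°; offset = 24.2·tan 22.28° = 9.917 m.
Layer 3: sin θ = p·811 = 0.5075 → θ = 30.50°; offset = 15.7·tan 30.50° = 9.246 m.
Summing the layer offsets gives 24.844 m.

24.8 m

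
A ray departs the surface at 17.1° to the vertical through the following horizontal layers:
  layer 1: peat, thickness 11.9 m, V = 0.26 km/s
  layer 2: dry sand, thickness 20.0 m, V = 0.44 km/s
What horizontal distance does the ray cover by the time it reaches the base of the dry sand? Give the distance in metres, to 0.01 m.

15.13 m

Ray parameter p = sin 17.1° / 0.26 km/s = 1.1309e+00 s/km.
Layer 1: θ = 17.10°; offset = 11.9·tan 17.10° = 3.6609 m.
Layer 2: sin θ = p·0.44 = 0.4976 → θ = 29.84°; offset = 20.0·tan 29.84° = 11.4735 m.
Total horizontal offset = 15.1344 m.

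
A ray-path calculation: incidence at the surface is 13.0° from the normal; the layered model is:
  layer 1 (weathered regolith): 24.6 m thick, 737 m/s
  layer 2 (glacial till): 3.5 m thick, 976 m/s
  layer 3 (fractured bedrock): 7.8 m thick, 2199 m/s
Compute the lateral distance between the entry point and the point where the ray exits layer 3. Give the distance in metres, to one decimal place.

13.8 m

Apply Snell's law at each interface; in layer i the horizontal offset is hᵢ·tan θᵢ.
Layer 1: θ = 13.00°; offset = 24.6·tan 13.00° = 5.679 m.
Layer 2: sin θ = 976·sin 13.0°/737 = 0.2979, θ = 17.33°; offset = 3.5·tan 17.33° = 1.092 m.
Layer 3: sin θ = 2199·sin 13.0°/737 = 0.6712, θ = 42.16°; offset = 7.8·tan 42.16° = 7.062 m.
Summing the layer offsets gives 13.834 m.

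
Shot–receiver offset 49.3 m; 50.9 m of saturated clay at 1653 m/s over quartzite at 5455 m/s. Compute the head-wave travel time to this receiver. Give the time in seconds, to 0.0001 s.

0.0677 s

θ_c = arcsin(V₁/V₂) = arcsin(1653/5455) = 17.64°, cos θ_c = 0.9530.
Intercept time tᵢ = 2h cos θ_c / V₁ = 2·50.9·0.9530/1653 = 0.05869 s.
t = x/V₂ + tᵢ = 49.3/5455 + 0.05869 = 0.06773 s.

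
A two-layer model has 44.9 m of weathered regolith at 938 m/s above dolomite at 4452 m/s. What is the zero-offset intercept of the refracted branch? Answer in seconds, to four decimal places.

θ_c = arcsin(V₁/V₂) = arcsin(938/4452) = 12.16°; cos θ_c = 0.9776.
tᵢ = 2h·cos θ_c / V₁ = 2·44.9·0.9776 / 938 = 0.09359 s.

0.0936 s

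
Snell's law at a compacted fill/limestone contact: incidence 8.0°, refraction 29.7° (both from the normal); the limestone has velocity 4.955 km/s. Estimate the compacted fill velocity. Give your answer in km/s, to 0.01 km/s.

Snell's law: sin 8.0°/V₁ = sin 29.7°/V₂.
V₁ = V₂·sin 8.0°/sin 29.7° = 4.955 × 0.2809 = 1.39 km/s.

1.39 km/s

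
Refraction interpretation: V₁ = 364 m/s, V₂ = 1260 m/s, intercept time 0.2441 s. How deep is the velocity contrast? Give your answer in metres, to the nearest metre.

θ_c = arcsin(364/1260) = 16.79°; cos θ_c = 0.9574.
tᵢ = 2h cos θ_c/V₁ ⇒ h = tᵢ·V₁/(2 cos θ_c) = 0.2441·364/(2·0.9574) = 46.40 m.

46 m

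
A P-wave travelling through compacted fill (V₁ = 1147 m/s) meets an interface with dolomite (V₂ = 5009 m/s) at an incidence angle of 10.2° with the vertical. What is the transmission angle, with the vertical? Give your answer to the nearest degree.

sin θ₁/V₁ = sin θ₂/V₂ ⇒ sin θ₂ = 5009·sin 10.2°/1147 = 5009·0.1771/1147 = 0.7733.
θ₂ = arcsin 0.7733 = 50.65° from the normal.

51°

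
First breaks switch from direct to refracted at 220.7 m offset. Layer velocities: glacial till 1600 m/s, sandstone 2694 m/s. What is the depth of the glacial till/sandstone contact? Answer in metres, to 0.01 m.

55.70 m

x_cross = 2h·√((V₂+V₁)/(V₂−V₁)) → h = x_cross / (2·√((V₂+V₁)/(V₂−V₁))).
√((V₂+V₁)/(V₂−V₁)) = √((2694+1600)/(2694−1600)) = 1.9812.
h = 220.7 / (2·1.9812) = 55.70 m.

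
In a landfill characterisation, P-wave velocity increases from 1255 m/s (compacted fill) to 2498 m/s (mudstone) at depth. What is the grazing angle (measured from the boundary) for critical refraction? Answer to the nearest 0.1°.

Critical incidence: sin θ_c = V₁/V₂ = 1255/2498 = 0.5024.
θ_c = arcsin 0.5024 = 30.16°.
Measured from the interface: 90° − 30.16° = 59.84°.

59.8°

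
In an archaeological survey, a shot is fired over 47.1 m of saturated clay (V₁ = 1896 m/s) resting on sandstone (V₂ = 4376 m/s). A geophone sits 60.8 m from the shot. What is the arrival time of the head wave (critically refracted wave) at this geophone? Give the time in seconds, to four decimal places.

θ_c = arcsin(V₁/V₂) = arcsin(1896/4376) = 25.68°, cos θ_c = 0.9013.
Intercept time tᵢ = 2h cos θ_c / V₁ = 2·47.1·0.9013/1896 = 0.04478 s.
t = x/V₂ + tᵢ = 60.8/4376 + 0.04478 = 0.05867 s.

0.0587 s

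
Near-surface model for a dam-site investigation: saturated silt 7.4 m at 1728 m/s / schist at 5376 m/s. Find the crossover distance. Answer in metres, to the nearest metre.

21 m

θ_c = arcsin(1728/5376) = 18.75°, so cos θ_c = 0.9469 and tᵢ = 2h cos θ_c/V₁ = 0.0081 s.
At crossover x/V₁ = x/V₂ + tᵢ ⇒ x = tᵢ/(1/V₁ − 1/V₂) = 0.00811/(5.7870e-04 − 1.8601e-04) = 20.65 m.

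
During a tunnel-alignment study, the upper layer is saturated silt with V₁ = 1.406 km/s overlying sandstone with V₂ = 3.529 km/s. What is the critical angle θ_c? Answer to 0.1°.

Critical incidence: sin θ_c = V₁/V₂ = 1.406/3.529 = 0.3984.
θ_c = arcsin 0.3984 = 23.48°.

23.5°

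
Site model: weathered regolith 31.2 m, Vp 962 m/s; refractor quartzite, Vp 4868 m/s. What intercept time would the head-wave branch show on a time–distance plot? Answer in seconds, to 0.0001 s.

0.0636 s

tᵢ = 2h·√(V₂²−V₁²)/(V₁V₂).
√(V₂²−V₁²) = √(4868²−962²) = 4772.0 m/s.
tᵢ = 2·31.2·4772.0/(962·4868) = 0.06359 s.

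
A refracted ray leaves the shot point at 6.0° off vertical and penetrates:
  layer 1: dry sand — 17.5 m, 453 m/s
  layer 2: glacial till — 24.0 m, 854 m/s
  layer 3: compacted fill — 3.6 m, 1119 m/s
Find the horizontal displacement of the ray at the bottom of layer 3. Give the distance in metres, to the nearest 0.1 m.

Apply Snell's law at each interface; in layer i the horizontal offset is hᵢ·tan θᵢ.
Layer 1: θ = 6.00°; offset = 17.5·tan 6.00° = 1.839 m.
Layer 2: sin θ = 854·sin 6.0°/453 = 0.1971, θ = 11.36°; offset = 24.0·tan 11.36° = 4.824 m.
Layer 3: sin θ = 1119·sin 6.0°/453 = 0.2582, θ = 14.96°; offset = 3.6·tan 14.96° = 0.962 m.
Total horizontal offset = 7.625 m.

7.6 m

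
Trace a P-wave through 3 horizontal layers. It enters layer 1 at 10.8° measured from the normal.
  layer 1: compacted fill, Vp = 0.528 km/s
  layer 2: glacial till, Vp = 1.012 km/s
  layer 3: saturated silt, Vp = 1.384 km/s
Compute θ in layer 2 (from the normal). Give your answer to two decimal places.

Ray parameter p = sin 10.8° / 0.528 = 3.5489e-01 s/km.
sin θ_2 = p·V_2 = 3.5489e-01 × 1.012 = 0.3591.
θ_2 = 21.05° from the vertical.

21.05°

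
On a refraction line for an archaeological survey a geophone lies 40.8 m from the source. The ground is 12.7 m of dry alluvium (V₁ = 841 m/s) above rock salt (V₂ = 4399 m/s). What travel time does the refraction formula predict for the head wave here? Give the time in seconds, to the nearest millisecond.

θ_c = arcsin(V₁/V₂) = arcsin(841/4399) = 11.02°, cos θ_c = 0.9816.
Intercept time tᵢ = 2h cos θ_c / V₁ = 2·12.7·0.9816/841 = 0.02965 s.
t = x/V₂ + tᵢ = 40.8/4399 + 0.02965 = 0.03892 s.

0.039 s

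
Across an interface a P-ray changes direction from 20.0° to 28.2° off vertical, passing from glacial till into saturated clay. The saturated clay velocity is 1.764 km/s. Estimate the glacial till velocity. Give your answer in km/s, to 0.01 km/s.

1.28 km/s

Snell's law: sin 20.0°/V₁ = sin 28.2°/V₂.
V₁ = V₂·sin 20.0°/sin 28.2° = 1.764 × 0.7238 = 1.28 km/s.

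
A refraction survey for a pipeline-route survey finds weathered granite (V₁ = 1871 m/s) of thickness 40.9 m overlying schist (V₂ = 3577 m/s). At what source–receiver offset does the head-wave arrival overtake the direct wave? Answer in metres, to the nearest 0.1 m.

146.2 m

θ_c = arcsin(1871/3577) = 31.54°, so cos θ_c = 0.8523 and tᵢ = 2h cos θ_c/V₁ = 0.0373 s.
At crossover x/V₁ = x/V₂ + tᵢ ⇒ x = tᵢ/(1/V₁ − 1/V₂) = 0.03726/(5.3447e-04 − 2.7956e-04) = 146.18 m.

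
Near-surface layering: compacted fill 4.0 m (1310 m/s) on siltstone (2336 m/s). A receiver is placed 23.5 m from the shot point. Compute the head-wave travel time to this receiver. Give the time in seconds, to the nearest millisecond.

θ_c = arcsin(V₁/V₂) = arcsin(1310/2336) = 34.11°, cos θ_c = 0.8280.
Intercept time tᵢ = 2h cos θ_c / V₁ = 2·4.0·0.8280/1310 = 0.00506 s.
t = x/V₂ + tᵢ = 23.5/2336 + 0.00506 = 0.01512 s.

0.015 s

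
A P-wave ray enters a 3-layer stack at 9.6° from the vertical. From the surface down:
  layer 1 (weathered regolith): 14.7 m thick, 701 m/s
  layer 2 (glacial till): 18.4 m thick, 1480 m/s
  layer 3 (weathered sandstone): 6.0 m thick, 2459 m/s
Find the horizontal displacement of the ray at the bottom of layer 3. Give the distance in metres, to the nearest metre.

14 m

Apply Snell's law at each interface; in layer i the horizontal offset is hᵢ·tan θᵢ.
Layer 1: θ = 9.60°; offset = 14.7·tan 9.60° = 2.486 m.
Layer 2: sin θ = 1480·sin 9.6°/701 = 0.3521, θ = 20.62°; offset = 18.4·tan 20.62° = 6.922 m.
Layer 3: sin θ = 2459·sin 9.6°/701 = 0.5850, θ = 35.80°; offset = 6.0·tan 35.80° = 4.328 m.
Total horizontal offset = 13.736 m.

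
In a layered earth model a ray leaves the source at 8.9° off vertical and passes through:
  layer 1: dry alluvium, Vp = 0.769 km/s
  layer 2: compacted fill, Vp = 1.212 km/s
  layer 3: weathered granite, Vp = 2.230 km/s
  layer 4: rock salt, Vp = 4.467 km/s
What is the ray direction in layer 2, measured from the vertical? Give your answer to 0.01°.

14.11°

Snell's law across each interface conserves sin θ / V, so sin θ_2 = V_2·sin θ₁/V₁.
sin θ_2 = 1.212 × sin 8.9° / 0.769 = 0.2438.
θ_2 = arcsin 0.2438 = 14.11°.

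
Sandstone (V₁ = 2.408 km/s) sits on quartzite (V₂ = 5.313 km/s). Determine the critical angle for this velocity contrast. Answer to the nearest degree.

At critical incidence the refracted ray runs along the interface (θ₂ = 90°), so sin θ_c = V₁/V₂.
θ_c = arcsin(2.408/5.313) = arcsin 0.4532 = 26.95°.

27°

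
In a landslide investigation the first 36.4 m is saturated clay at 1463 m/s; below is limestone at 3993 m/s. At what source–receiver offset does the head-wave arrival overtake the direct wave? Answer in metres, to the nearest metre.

107 m

x_cross = 2h·√((V₂+V₁)/(V₂−V₁)).
(V₂+V₁)/(V₂−V₁) = (3993+1463)/(3993−1463) = 2.1565; √ = 1.4685.
x_cross = 2·36.4·1.4685 = 106.91 m.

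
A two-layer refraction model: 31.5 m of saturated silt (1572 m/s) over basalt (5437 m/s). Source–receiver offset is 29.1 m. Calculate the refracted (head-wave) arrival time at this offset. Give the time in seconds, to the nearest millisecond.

θ_c = arcsin(V₁/V₂) = arcsin(1572/5437) = 16.81°, cos θ_c = 0.9573.
Intercept time tᵢ = 2h cos θ_c / V₁ = 2·31.5·0.9573/1572 = 0.03836 s.
t = x/V₂ + tᵢ = 29.1/5437 + 0.03836 = 0.04372 s.

0.044 s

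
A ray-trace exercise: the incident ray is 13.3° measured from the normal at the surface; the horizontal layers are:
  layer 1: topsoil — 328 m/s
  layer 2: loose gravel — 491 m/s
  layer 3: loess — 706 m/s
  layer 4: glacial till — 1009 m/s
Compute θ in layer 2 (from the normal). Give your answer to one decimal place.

20.1°

Snell's law across each interface conserves sin θ / V, so sin θ_2 = V_2·sin θ₁/V₁.
sin θ_2 = 491 × sin 13.3° / 328 = 0.3444.
θ_2 = arcsin 0.3444 = 20.14°.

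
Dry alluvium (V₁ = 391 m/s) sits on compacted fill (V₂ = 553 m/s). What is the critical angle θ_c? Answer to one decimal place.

Critical incidence: sin θ_c = V₁/V₂ = 391/553 = 0.7071.
θ_c = arcsin 0.7071 = 45.00°.

45.0°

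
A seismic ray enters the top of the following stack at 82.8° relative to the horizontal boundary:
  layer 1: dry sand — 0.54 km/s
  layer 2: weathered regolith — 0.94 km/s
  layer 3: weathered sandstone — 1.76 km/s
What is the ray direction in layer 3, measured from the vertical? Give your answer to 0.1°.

24.1°

From the normal: θ₁ = 90° − 82.8° = 7.2°.
Ray parameter p = sin 7.2° / 0.54 = 2.3210e-01 s/km.
sin θ_3 = p·V_3 = 2.3210e-01 × 1.76 = 0.4085.
θ_3 = arcsin 0.4085 = 24.11°.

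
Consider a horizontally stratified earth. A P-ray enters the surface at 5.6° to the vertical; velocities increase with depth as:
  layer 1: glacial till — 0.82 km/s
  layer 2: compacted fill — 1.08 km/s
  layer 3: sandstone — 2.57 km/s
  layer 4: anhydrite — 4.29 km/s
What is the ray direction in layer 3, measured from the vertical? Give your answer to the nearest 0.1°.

Snell's law across each interface conserves sin θ / V, so sin θ_3 = V_3·sin θ₁/V₁.
sin θ_3 = 2.57 × sin 5.6° / 0.82 = 0.3058.
θ_3 = arcsin 0.3058 = 17.81°.

17.8°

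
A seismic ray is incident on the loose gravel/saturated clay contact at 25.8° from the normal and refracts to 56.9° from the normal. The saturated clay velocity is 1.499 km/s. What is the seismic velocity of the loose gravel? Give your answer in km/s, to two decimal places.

0.78 km/s

sin 25.8° = 0.4352; sin 56.9° = 0.8377.
V₁ = V₂·(sin θ₁/sin θ₂) = 1.499·(0.4352/0.8377) = 0.78 km/s.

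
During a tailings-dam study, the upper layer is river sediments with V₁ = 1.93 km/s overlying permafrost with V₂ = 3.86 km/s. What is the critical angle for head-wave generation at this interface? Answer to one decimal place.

30.0°

Critical incidence: sin θ_c = V₁/V₂ = 1.93/3.86 = 0.5000.
θ_c = arcsin 0.5000 = 30.00°.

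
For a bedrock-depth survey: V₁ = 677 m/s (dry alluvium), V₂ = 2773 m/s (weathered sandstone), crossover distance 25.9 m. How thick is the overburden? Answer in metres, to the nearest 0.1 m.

h = (x_cross/2)·√((V₂−V₁)/(V₂+V₁)).
(V₂−V₁)/(V₂+V₁) = (2773−677)/(2773+677) = 0.6075; √ = 0.7794.
h = (25.9/2)·0.7794 = 10.09 m.

10.1 m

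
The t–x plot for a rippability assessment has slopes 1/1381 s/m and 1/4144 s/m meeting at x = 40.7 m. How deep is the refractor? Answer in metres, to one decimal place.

14.4 m

h = (x_cross/2)·√((V₂−V₁)/(V₂+V₁)).
(V₂−V₁)/(V₂+V₁) = (4144−1381)/(4144+1381) = 0.5001; √ = 0.7072.
h = (40.7/2)·0.7072 = 14.39 m.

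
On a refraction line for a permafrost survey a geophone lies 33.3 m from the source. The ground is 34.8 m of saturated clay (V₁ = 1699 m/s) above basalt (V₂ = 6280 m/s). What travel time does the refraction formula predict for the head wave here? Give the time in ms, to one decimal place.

t = x/V₂ + 2h·√(V₂²−V₁²)/(V₁V₂).
√(V₂²−V₁²) = √(6280²−1699²) = 6045.8 m/s; delay term = 2·34.8·6045.8/(1699·6280) = 0.03944 s.
t = 33.3/6280 + 0.03944 = 0.04474 s.

44.7 ms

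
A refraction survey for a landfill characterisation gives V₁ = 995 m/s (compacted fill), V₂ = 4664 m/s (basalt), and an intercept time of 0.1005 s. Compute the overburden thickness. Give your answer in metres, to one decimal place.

h = tᵢ·V₁·V₂ / (2·√(V₂²−V₁²)).
√(V₂²−V₁²) = √(4664² − 995²) = 4556.6 m/s.
h = 0.1005 s × 995 × 4664 / (2 × 4556.6) = 51.18 m.

51.2 m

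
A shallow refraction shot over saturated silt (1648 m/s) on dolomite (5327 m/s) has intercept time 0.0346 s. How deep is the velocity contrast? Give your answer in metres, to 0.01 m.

29.98 m

θ_c = arcsin(1648/5327) = 18.02°; cos θ_c = 0.9509.
tᵢ = 2h cos θ_c/V₁ ⇒ h = tᵢ·V₁/(2 cos θ_c) = 0.0346·1648/(2·0.9509) = 29.98 m.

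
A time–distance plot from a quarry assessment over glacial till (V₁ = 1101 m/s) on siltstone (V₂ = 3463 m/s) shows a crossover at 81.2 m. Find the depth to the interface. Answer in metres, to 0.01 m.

29.21 m

x_cross = 2h·√((V₂+V₁)/(V₂−V₁)) → h = x_cross / (2·√((V₂+V₁)/(V₂−V₁))).
√((V₂+V₁)/(V₂−V₁)) = √((3463+1101)/(3463−1101)) = 1.3901.
h = 81.2 / (2·1.3901) = 29.21 m.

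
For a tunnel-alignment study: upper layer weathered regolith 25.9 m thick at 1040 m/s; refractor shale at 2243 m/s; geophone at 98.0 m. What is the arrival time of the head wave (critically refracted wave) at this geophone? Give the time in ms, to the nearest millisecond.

θ_c = arcsin(V₁/V₂) = arcsin(1040/2243) = 27.62°, cos θ_c = 0.8860.
Intercept time tᵢ = 2h cos θ_c / V₁ = 2·25.9·0.8860/1040 = 0.04413 s.
t = x/V₂ + tᵢ = 98.0/2243 + 0.04413 = 0.08782 s.

88 ms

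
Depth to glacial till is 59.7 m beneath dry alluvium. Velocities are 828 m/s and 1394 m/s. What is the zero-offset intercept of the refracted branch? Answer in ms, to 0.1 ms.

116.0 ms

θ_c = arcsin(V₁/V₂) = arcsin(828/1394) = 36.44°; cos θ_c = 0.8045.
tᵢ = 2h·cos θ_c / V₁ = 2·59.7·0.8045 / 828 = 0.11601 s.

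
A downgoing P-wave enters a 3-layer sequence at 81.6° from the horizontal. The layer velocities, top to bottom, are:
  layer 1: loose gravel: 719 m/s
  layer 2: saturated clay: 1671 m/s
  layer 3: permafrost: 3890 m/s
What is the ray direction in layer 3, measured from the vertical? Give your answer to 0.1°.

From the normal: θ₁ = 90° − 81.6° = 8.4°.
Ray parameter p = sin 8.4° / 719 = 2.0318e-04 s/m.
sin θ_3 = p·V_3 = 2.0318e-04 × 3890 = 0.7904.
θ_3 = arcsin 0.7904 = 52.22°.

52.2°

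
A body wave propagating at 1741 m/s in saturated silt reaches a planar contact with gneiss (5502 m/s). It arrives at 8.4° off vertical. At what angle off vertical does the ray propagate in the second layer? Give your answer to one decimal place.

27.5°

Snell's law: sin θ₂ = (V₂/V₁)·sin θ₁ = (5502/1741)·sin 8.4° = 0.4617.
θ₂ = sin⁻¹(0.4617) = 27.49° (from vertical).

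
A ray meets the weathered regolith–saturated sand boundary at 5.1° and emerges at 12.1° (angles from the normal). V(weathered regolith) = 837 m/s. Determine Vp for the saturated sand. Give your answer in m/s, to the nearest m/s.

1974 m/s

sin 5.1° = 0.0889; sin 12.1° = 0.2096.
V₂ = V₁·(sin θ₂/sin θ₁) = 837·(0.2096/0.0889) = 1973.70 m/s.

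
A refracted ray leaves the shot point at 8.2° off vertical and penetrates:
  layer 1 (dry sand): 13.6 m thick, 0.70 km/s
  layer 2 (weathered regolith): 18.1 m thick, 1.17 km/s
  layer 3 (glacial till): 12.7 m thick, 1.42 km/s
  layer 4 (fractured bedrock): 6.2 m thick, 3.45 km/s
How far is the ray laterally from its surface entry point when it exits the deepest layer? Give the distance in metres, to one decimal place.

Apply Snell's law at each interface; in layer i the horizontal offset is hᵢ·tan θᵢ.
Layer 1: θ = 8.20°; offset = 13.6·tan 8.20° = 1.960 m.
Layer 2: sin θ = 1.17·sin 8.2°/0.70 = 0.2384, θ = 13.79°; offset = 18.1·tan 13.79° = 4.443 m.
Layer 3: sin θ = 1.42·sin 8.2°/0.70 = 0.2893, θ = 16.82°; offset = 12.7·tan 16.82° = 3.839 m.
Layer 4: sin θ = 3.45·sin 8.2°/0.70 = 0.7030, θ = 44.66°; offset = 6.2·tan 44.66° = 6.128 m.
Total horizontal offset = 16.369 m.

16.4 m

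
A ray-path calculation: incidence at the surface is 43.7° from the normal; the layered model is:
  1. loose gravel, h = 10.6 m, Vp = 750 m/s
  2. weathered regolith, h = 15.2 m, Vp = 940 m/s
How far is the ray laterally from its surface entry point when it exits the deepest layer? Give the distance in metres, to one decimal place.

36.4 m

Apply Snell's law at each interface; in layer i the horizontal offset is hᵢ·tan θᵢ.
Layer 1: θ = 43.70°; offset = 10.6·tan 43.70° = 10.130 m.
Layer 2: sin θ = 940·sin 43.7°/750 = 0.8659, θ = 59.99°; offset = 15.2·tan 59.99° = 26.313 m.
Σ offsets = 36.442 m.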